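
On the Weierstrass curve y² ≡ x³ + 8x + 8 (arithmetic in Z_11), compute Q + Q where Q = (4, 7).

(8, 10)

tangent at (4, 7): λ = (3·4² + 8)/(2·7) ≡ 1/3. 3⁻¹ ≡ 4 (mod 11), so λ ≡ 1·4 ≡ 4.
  x = λ² - 4 - 4 = 16 - 8 ≡ 8; y = λ·(4 - 8) - 7 ≡ 10. → (8, 10)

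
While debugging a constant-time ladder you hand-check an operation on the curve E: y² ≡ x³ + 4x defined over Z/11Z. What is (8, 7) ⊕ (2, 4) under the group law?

(8, 7) + (2, 4). λ = (4 - 7)/(2 - 8) ≡ 8/5 mod 11. 5⁻¹ ≡ 9 (mod 11) since 5·9 = 45 ≡ 1, so λ ≡ 6.
  x = λ² - 8 - 2 = 36 - 10 ≡ 4; y = λ·(8 - 4) - 7 ≡ 6. → (4, 6)

(4, 6)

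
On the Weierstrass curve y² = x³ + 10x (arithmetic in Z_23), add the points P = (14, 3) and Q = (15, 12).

(14, 3) + (15, 12). λ = (12 - 3)/(15 - 14) ≡ 9/1 mod 23. 1⁻¹ ≡ 1 (mod 23), so λ ≡ 9.
  x = λ² - 14 - 15 = 81 - 29 ≡ 6; y = λ·(14 - 6) - 3 ≡ 0. → (6, 0)

(6, 0)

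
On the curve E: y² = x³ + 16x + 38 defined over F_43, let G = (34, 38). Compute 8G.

(23, 19)

Double-and-add on 8 = (1000)₂. Start with G = (34, 38) for the leading 1-bit.
double: tangent at (34, 38): λ = (3·34² + 16)/(2·38) ≡ 1/33. 33⁻¹ ≡ 30 (mod 43), so λ ≡ 1·30 ≡ 30.
  x = λ² - 34 - 34 = 900 - 68 ≡ 15; y = λ·(34 - 15) - 38 ≡ 16. → (15, 16)
double: tangent at (15, 16): λ = (3·15² + 16)/(2·16) ≡ 3/32. 32⁻¹ ≡ 39 (mod 43), so λ ≡ 3·39 ≡ 31.
  x = λ² - 15 - 15 = 961 - 30 ≡ 28; y = λ·(15 - 28) - 16 ≡ 11. → (28, 11)
double: tangent at (28, 11): λ = (3·28² + 16)/(2·11) ≡ 3/22. 22⁻¹ ≡ 2 (mod 43) since 22·2 = 44 ≡ 1, so λ ≡ 3·2 ≡ 6.
  x = λ² - 28 - 28 = 36 - 56 ≡ 23; y = λ·(28 - 23) - 11 ≡ 19. → (23, 19)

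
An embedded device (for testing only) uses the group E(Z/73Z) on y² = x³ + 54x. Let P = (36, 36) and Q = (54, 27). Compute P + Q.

(38, 38)

(36, 36) + (54, 27). λ = (27 - 36)/(54 - 36) ≡ 64/18 mod 73. 18⁻¹ ≡ 69 (mod 73), so λ ≡ 36.
  x = λ² - 36 - 54 = 1296 - 90 ≡ 38; y = λ·(36 - 38) - 36 ≡ 38. → (38, 38)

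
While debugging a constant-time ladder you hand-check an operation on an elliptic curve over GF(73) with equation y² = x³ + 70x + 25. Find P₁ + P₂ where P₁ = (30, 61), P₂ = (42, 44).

(39, 43)

(30, 61) + (42, 44). λ = (44 - 61)/(42 - 30) ≡ 56/12 mod 73. 12⁻¹ ≡ 67 (mod 73) since 12·67 = 804 ≡ 1, so λ ≡ 29.
  x = λ² - 30 - 42 = 841 - 72 ≡ 39; y = λ·(30 - 39) - 61 ≡ 43. → (39, 43)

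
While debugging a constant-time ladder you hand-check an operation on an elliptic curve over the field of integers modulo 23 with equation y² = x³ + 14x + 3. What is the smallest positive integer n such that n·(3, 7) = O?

10

2P: tangent at (3, 7): λ = (3·3² + 14)/(2·7) ≡ 18/14. 14⁻¹ ≡ 5 (mod 23), so λ ≡ 18·5 ≡ 21.
  x = λ² - 3 - 3 = 441 - 6 ≡ 21; y = λ·(3 - 21) - 7 ≡ 6. → (21, 6)
3P: (21, 6) + (3, 7). λ = (7 - 6)/(3 - 21) ≡ 1/5 mod 23. 5⁻¹ ≡ 14 (mod 23) since 5·14 = 70 ≡ 1, so λ ≡ 14.
  x = λ² - 21 - 3 = 196 - 24 ≡ 11; y = λ·(21 - 11) - 6 ≡ 19. → (11, 19)
4P: (11, 19) + (3, 7). λ = (7 - 19)/(3 - 11) ≡ 11/15 mod 23. 15⁻¹ ≡ 20 (mod 23) since 15·20 = 300 ≡ 1, so λ ≡ 13.
  x = λ² - 11 - 3 = 169 - 14 ≡ 17; y = λ·(11 - 17) - 19 ≡ 18. → (17, 18)
5P: (17, 18) + (3, 7). λ = (7 - 18)/(3 - 17) ≡ 12/9 mod 23. 9⁻¹ ≡ 18 (mod 23), so λ ≡ 9.
  x = λ² - 17 - 3 = 81 - 20 ≡ 15; y = λ·(17 - 15) - 18 ≡ 0. → (15, 0)
6P: (15, 0) + (3, 7). λ = (7 - 0)/(3 - 15) ≡ 7/11 mod 23. 11⁻¹ ≡ 21 (mod 23) since 11·21 = 231 ≡ 1, so λ ≡ 9.
  x = λ² - 15 - 3 = 81 - 18 ≡ 17; y = λ·(15 - 17) - 0 ≡ 5. → (17, 5)
7P: (17, 5) + (3, 7). λ = (7 - 5)/(3 - 17) ≡ 2/9 mod 23. 9⁻¹ ≡ 18 (mod 23) since 9·18 = 162 ≡ 1, so λ ≡ 13.
  x = λ² - 17 - 3 = 169 - 20 ≡ 11; y = λ·(17 - 11) - 5 ≡ 4. → (11, 4)
8P: (11, 4) + (3, 7). λ = (7 - 4)/(3 - 11) ≡ 3/15 mod 23. 15⁻¹ ≡ 20 (mod 23), so λ ≡ 14.
  x = λ² - 11 - 3 = 196 - 14 ≡ 21; y = λ·(11 - 21) - 4 ≡ 17. → (21, 17)
9P: (21, 17) + (3, 7). λ = (7 - 17)/(3 - 21) ≡ 13/5 mod 23. 5⁻¹ ≡ 14 (mod 23) since 5·14 = 70 ≡ 1, so λ ≡ 21.
  x = λ² - 21 - 3 = 441 - 24 ≡ 3; y = λ·(21 - 3) - 17 ≡ 16. → (3, 16)
10P: (3, 16) + (3, 7): same x and y₁ ≡ -y₂, so the sum is O.
10P = O, so the order is 10.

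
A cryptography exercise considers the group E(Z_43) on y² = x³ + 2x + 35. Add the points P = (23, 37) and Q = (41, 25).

(32, 12)

(23, 37) + (41, 25). λ = (25 - 37)/(41 - 23) ≡ 31/18 mod 43. 18⁻¹ ≡ 12 (mod 43), so λ ≡ 28.
  x = λ² - 23 - 41 = 784 - 64 ≡ 32; y = λ·(23 - 32) - 37 ≡ 12. → (32, 12)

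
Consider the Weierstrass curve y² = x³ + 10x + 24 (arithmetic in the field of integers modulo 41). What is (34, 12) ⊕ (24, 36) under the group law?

(34, 12) + (24, 36). λ = (36 - 12)/(24 - 34) ≡ 24/31 mod 41. 31⁻¹ ≡ 4 (mod 41) since 31·4 = 124 ≡ 1, so λ ≡ 14.
  x = λ² - 34 - 24 = 196 - 58 ≡ 15; y = λ·(34 - 15) - 12 ≡ 8. → (15, 8)

(15, 8)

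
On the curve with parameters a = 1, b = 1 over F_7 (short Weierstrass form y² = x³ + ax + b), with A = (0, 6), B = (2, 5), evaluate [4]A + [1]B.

First 4A:
Double-and-add on 4 = (100)₂. Start with A = (0, 6) for the leading 1-bit.
double: tangent at (0, 6): λ = (3·0² + 1)/(2·6) ≡ 1/5. 5⁻¹ ≡ 3 (mod 7) since 5·3 = 15 ≡ 1, so λ ≡ 1·3 ≡ 3.
  x = λ² - 0 - 0 = 9 - 0 ≡ 2; y = λ·(0 - 2) - 6 ≡ 2. → (2, 2)
double: tangent at (2, 2): λ = (3·2² + 1)/(2·2) ≡ 6/4. 4⁻¹ ≡ 2 (mod 7) since 4·2 = 8 ≡ 1, so λ ≡ 6·2 ≡ 5.
  x = λ² - 2 - 2 = 25 - 4 ≡ 0; y = λ·(2 - 0) - 2 ≡ 1. → (0, 1)
4A = (0, 1).
Finally 4A + B:
(0, 1) + (2, 5). λ = (5 - 1)/(2 - 0) ≡ 4/2 mod 7. 2⁻¹ ≡ 4 (mod 7), so λ ≡ 2.
  x = λ² - 0 - 2 = 4 - 2 ≡ 2; y = λ·(0 - 2) - 1 ≡ 2. → (2, 2)

(2, 2)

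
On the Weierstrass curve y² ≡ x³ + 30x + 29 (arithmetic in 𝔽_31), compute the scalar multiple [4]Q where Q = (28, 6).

Repeated addition: build up to 4Q.
2Q: tangent at (28, 6): λ = (3·28² + 30)/(2·6) ≡ 26/12. 12⁻¹ ≡ 13 (mod 31), so λ ≡ 26·13 ≡ 28.
  x = λ² - 28 - 28 = 784 - 56 ≡ 15; y = λ·(28 - 15) - 6 ≡ 17. → (15, 17)
3Q: (15, 17) + (28, 6). λ = (6 - 17)/(28 - 15) ≡ 20/13 mod 31. 13⁻¹ ≡ 12 (mod 31) since 13·12 = 156 ≡ 1, so λ ≡ 23.
  x = λ² - 15 - 28 = 529 - 43 ≡ 21; y = λ·(15 - 21) - 17 ≡ 0. → (21, 0)
4Q: (21, 0) + (28, 6). λ = (6 - 0)/(28 - 21) ≡ 6/7 mod 31. 7⁻¹ ≡ 9 (mod 31), so λ ≡ 23.
  x = λ² - 21 - 28 = 529 - 49 ≡ 15; y = λ·(21 - 15) - 0 ≡ 14. → (15, 14)

(15, 14)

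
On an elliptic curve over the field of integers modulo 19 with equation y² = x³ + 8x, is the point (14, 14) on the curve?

yes

y² = 14² ≡ 6; x³ + 8x + 0 = 2856 ≡ 6 (mod 19). 6 = 6.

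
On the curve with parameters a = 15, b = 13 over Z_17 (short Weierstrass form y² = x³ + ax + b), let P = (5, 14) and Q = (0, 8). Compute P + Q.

(8, 13)

(5, 14) + (0, 8). λ = (8 - 14)/(0 - 5) ≡ 11/12 mod 17. 12⁻¹ ≡ 10 (mod 17), so λ ≡ 8.
  x = λ² - 5 - 0 = 64 - 5 ≡ 8; y = λ·(5 - 8) - 14 ≡ 13. → (8, 13)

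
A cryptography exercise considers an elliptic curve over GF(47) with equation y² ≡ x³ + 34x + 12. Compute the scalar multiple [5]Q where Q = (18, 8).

(18, 39)

Double-and-add on 5 = (101)₂. Start with Q = (18, 8) for the leading 1-bit.
double: tangent at (18, 8): λ = (3·18² + 34)/(2·8) ≡ 19/16. 16⁻¹ ≡ 3 (mod 47) since 16·3 = 48 ≡ 1, so λ ≡ 19·3 ≡ 10.
  x = λ² - 18 - 18 = 100 - 36 ≡ 17; y = λ·(18 - 17) - 8 ≡ 2. → (17, 2)
double: tangent at (17, 2): λ = (3·17² + 34)/(2·2) ≡ 8/4. 4⁻¹ ≡ 12 (mod 47) since 4·12 = 48 ≡ 1, so λ ≡ 8·12 ≡ 2.
  x = λ² - 17 - 17 = 4 - 34 ≡ 17; y = λ·(17 - 17) - 2 ≡ 45. → (17, 45)
add Q: (17, 45) + (18, 8). λ = (8 - 45)/(18 - 17) ≡ 10/1 mod 47. 1⁻¹ ≡ 1 (mod 47), so λ ≡ 10.
  x = λ² - 17 - 18 = 100 - 35 ≡ 18; y = λ·(17 - 18) - 45 ≡ 39. → (18, 39)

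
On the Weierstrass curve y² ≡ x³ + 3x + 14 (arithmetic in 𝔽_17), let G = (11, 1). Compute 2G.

(11, 16)

tangent at (11, 1): λ = (3·11² + 3)/(2·1) ≡ 9/2. 2⁻¹ ≡ 9 (mod 17), so λ ≡ 9·9 ≡ 13.
  x = λ² - 11 - 11 = 169 - 22 ≡ 11; y = λ·(11 - 11) - 1 ≡ 16. → (11, 16)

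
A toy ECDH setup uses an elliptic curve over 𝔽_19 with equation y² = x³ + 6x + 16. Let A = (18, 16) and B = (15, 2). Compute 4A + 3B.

(13, 7)

First 4A:
Double-and-add on 4 = (100)₂. Start with A = (18, 16) for the leading 1-bit.
double: tangent at (18, 16): λ = (3·18² + 6)/(2·16) ≡ 9/13. 13⁻¹ ≡ 3 (mod 19), so λ ≡ 9·3 ≡ 8.
  x = λ² - 18 - 18 = 64 - 36 ≡ 9; y = λ·(18 - 9) - 16 ≡ 18. → (9, 18)
double: tangent at (9, 18): λ = (3·9² + 6)/(2·18) ≡ 2/17. 17⁻¹ ≡ 9 (mod 19) since 17·9 = 153 ≡ 1, so λ ≡ 2·9 ≡ 18.
  x = λ² - 9 - 9 = 324 - 18 ≡ 2; y = λ·(9 - 2) - 18 ≡ 13. → (2, 13)
4A = (2, 13).
Next 3B:
Repeated addition: build up to 3B.
2B: tangent at (15, 2): λ = (3·15² + 6)/(2·2) ≡ 16/4. 4⁻¹ ≡ 5 (mod 19) since 4·5 = 20 ≡ 1, so λ ≡ 16·5 ≡ 4.
  x = λ² - 15 - 15 = 16 - 30 ≡ 5; y = λ·(15 - 5) - 2 ≡ 0. → (5, 0)
3B: (5, 0) + (15, 2). λ = (2 - 0)/(15 - 5) ≡ 2/10 mod 19. 10⁻¹ ≡ 2 (mod 19), so λ ≡ 4.
  x = λ² - 5 - 15 = 16 - 20 ≡ 15; y = λ·(5 - 15) - 0 ≡ 17. → (15, 17)
3B = (15, 17).
Finally 4A + 3B:
(2, 13) + (15, 17). λ = (17 - 13)/(15 - 2) ≡ 4/13 mod 19. 13⁻¹ ≡ 3 (mod 19), so λ ≡ 12.
  x = λ² - 2 - 15 = 144 - 17 ≡ 13; y = λ·(2 - 13) - 13 ≡ 7. → (13, 7)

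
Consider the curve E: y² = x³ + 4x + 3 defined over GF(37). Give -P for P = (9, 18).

(9, 19)

-(9, 18) = (9, -18 mod 37) = (9, 19).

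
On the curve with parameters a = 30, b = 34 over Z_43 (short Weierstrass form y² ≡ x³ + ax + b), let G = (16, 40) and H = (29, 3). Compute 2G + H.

(41, 3)

First 2G:
Repeated addition: build up to 2G.
2G: tangent at (16, 40): λ = (3·16² + 30)/(2·40) ≡ 24/37. 37⁻¹ ≡ 7 (mod 43), so λ ≡ 24·7 ≡ 39.
  x = λ² - 16 - 16 = 1521 - 32 ≡ 27; y = λ·(16 - 27) - 40 ≡ 4. → (27, 4)
2G = (27, 4).
Finally 2G + H:
(27, 4) + (29, 3). λ = (3 - 4)/(29 - 27) ≡ 42/2 mod 43. 2⁻¹ ≡ 22 (mod 43), so λ ≡ 21.
  x = λ² - 27 - 29 = 441 - 56 ≡ 41; y = λ·(27 - 41) - 4 ≡ 3. → (41, 3)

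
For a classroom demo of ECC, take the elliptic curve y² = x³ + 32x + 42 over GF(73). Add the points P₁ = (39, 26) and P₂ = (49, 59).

(39, 26) + (49, 59). λ = (59 - 26)/(49 - 39) ≡ 33/10 mod 73. 10⁻¹ ≡ 22 (mod 73), so λ ≡ 69.
  x = λ² - 39 - 49 = 4761 - 88 ≡ 1; y = λ·(39 - 1) - 26 ≡ 41. → (1, 41)

(1, 41)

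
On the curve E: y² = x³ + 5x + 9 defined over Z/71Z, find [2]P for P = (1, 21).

tangent at (1, 21): λ = (3·1² + 5)/(2·21) ≡ 8/42. 42⁻¹ ≡ 22 (mod 71), so λ ≡ 8·22 ≡ 34.
  x = λ² - 1 - 1 = 1156 - 2 ≡ 18; y = λ·(1 - 18) - 21 ≡ 40. → (18, 40)

(18, 40)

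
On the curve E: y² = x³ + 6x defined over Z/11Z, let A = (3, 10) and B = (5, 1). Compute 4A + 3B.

(5, 10)

First 4A:
Repeated addition: build up to 4A.
2A: tangent at (3, 10): λ = (3·3² + 6)/(2·10) ≡ 0/9. 9⁻¹ ≡ 5 (mod 11), so λ ≡ 0·5 ≡ 0.
  x = λ² - 3 - 3 = 0 - 6 ≡ 5; y = λ·(3 - 5) - 10 ≡ 1. → (5, 1)
3A: (5, 1) + (3, 10). λ = (10 - 1)/(3 - 5) ≡ 9/9 mod 11. 9⁻¹ ≡ 5 (mod 11), so λ ≡ 1.
  x = λ² - 5 - 3 = 1 - 8 ≡ 4; y = λ·(5 - 4) - 1 ≡ 0. → (4, 0)
4A: (4, 0) + (3, 10). λ = (10 - 0)/(3 - 4) ≡ 10/10 mod 11. 10⁻¹ ≡ 10 (mod 11) since 10·10 = 100 ≡ 1, so λ ≡ 1.
  x = λ² - 4 - 3 = 1 - 7 ≡ 5; y = λ·(4 - 5) - 0 ≡ 10. → (5, 10)
4A = (5, 10).
Next 3B:
Repeated addition: build up to 3B.
2B: tangent at (5, 1): λ = (3·5² + 6)/(2·1) ≡ 4/2. 2⁻¹ ≡ 6 (mod 11) since 2·6 = 12 ≡ 1, so λ ≡ 4·6 ≡ 2.
  x = λ² - 5 - 5 = 4 - 10 ≡ 5; y = λ·(5 - 5) - 1 ≡ 10. → (5, 10)
3B: (5, 10) + (5, 1): same x and y₁ ≡ -y₂, so the sum is O.
3B = O.
Finally 4A + 3B:
(5, 10) + O = (5, 10) (identity).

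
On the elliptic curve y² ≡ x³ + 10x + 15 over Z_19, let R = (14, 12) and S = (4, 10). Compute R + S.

(17, 14)

(14, 12) + (4, 10). λ = (10 - 12)/(4 - 14) ≡ 17/9 mod 19. 9⁻¹ ≡ 17 (mod 19), so λ ≡ 4.
  x = λ² - 14 - 4 = 16 - 18 ≡ 17; y = λ·(14 - 17) - 12 ≡ 14. → (17, 14)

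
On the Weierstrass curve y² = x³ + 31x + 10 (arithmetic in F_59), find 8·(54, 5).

Write P = (54, 5).
Repeated addition: build up to 8P.
2P: tangent at (54, 5): λ = (3·54² + 31)/(2·5) ≡ 47/10. 10⁻¹ ≡ 6 (mod 59) since 10·6 = 60 ≡ 1, so λ ≡ 47·6 ≡ 46.
  x = λ² - 54 - 54 = 2116 - 108 ≡ 2; y = λ·(54 - 2) - 5 ≡ 27. → (2, 27)
3P: (2, 27) + (54, 5). λ = (5 - 27)/(54 - 2) ≡ 37/52 mod 59. 52⁻¹ ≡ 42 (mod 59), so λ ≡ 20.
  x = λ² - 2 - 54 = 400 - 56 ≡ 49; y = λ·(2 - 49) - 27 ≡ 36. → (49, 36)
4P: (49, 36) + (54, 5). λ = (5 - 36)/(54 - 49) ≡ 28/5 mod 59. 5⁻¹ ≡ 12 (mod 59) since 5·12 = 60 ≡ 1, so λ ≡ 41.
  x = λ² - 49 - 54 = 1681 - 103 ≡ 44; y = λ·(49 - 44) - 36 ≡ 51. → (44, 51)
5P: (44, 51) + (54, 5). λ = (5 - 51)/(54 - 44) ≡ 13/10 mod 59. 10⁻¹ ≡ 6 (mod 59) since 10·6 = 60 ≡ 1, so λ ≡ 19.
  x = λ² - 44 - 54 = 361 - 98 ≡ 27; y = λ·(44 - 27) - 51 ≡ 36. → (27, 36)
6P: (27, 36) + (54, 5). λ = (5 - 36)/(54 - 27) ≡ 28/27 mod 59. 27⁻¹ ≡ 35 (mod 59), so λ ≡ 36.
  x = λ² - 27 - 54 = 1296 - 81 ≡ 35; y = λ·(27 - 35) - 36 ≡ 30. → (35, 30)
7P: (35, 30) + (54, 5). λ = (5 - 30)/(54 - 35) ≡ 34/19 mod 59. 19⁻¹ ≡ 28 (mod 59), so λ ≡ 8.
  x = λ² - 35 - 54 = 64 - 89 ≡ 34; y = λ·(35 - 34) - 30 ≡ 37. → (34, 37)
8P: (34, 37) + (54, 5). λ = (5 - 37)/(54 - 34) ≡ 27/20 mod 59. 20⁻¹ ≡ 3 (mod 59), so λ ≡ 22.
  x = λ² - 34 - 54 = 484 - 88 ≡ 42; y = λ·(34 - 42) - 37 ≡ 23. → (42, 23)

(42, 23)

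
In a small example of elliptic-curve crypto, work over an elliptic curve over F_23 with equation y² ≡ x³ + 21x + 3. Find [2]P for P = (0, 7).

tangent at (0, 7): λ = (3·0² + 21)/(2·7) ≡ 21/14. 14⁻¹ ≡ 5 (mod 23), so λ ≡ 21·5 ≡ 13.
  x = λ² - 0 - 0 = 169 - 0 ≡ 8; y = λ·(0 - 8) - 7 ≡ 4. → (8, 4)

(8, 4)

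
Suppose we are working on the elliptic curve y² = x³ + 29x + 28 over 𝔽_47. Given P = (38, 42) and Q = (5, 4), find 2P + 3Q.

First 2P:
Repeated addition: build up to 2P.
2P: tangent at (38, 42): λ = (3·38² + 29)/(2·42) ≡ 37/37. 37⁻¹ ≡ 14 (mod 47), so λ ≡ 37·14 ≡ 1.
  x = λ² - 38 - 38 = 1 - 76 ≡ 19; y = λ·(38 - 19) - 42 ≡ 24. → (19, 24)
2P = (19, 24).
Next 3Q:
Repeated addition: build up to 3Q.
2Q: tangent at (5, 4): λ = (3·5² + 29)/(2·4) ≡ 10/8. 8⁻¹ ≡ 6 (mod 47), so λ ≡ 10·6 ≡ 13.
  x = λ² - 5 - 5 = 169 - 10 ≡ 18; y = λ·(5 - 18) - 4 ≡ 15. → (18, 15)
3Q: (18, 15) + (5, 4). λ = (4 - 15)/(5 - 18) ≡ 36/34 mod 47. 34⁻¹ ≡ 18 (mod 47), so λ ≡ 37.
  x = λ² - 18 - 5 = 1369 - 23 ≡ 30; y = λ·(18 - 30) - 15 ≡ 11. → (30, 11)
3Q = (30, 11).
Finally 2P + 3Q:
(19, 24) + (30, 11). λ = (11 - 24)/(30 - 19) ≡ 34/11 mod 47. 11⁻¹ ≡ 30 (mod 47) since 11·30 = 330 ≡ 1, so λ ≡ 33.
  x = λ² - 19 - 30 = 1089 - 49 ≡ 6; y = λ·(19 - 6) - 24 ≡ 29. → (6, 29)

(6, 29)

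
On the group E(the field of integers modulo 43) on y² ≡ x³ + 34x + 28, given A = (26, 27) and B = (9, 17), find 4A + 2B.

(32, 0)

First 4A:
Repeated addition: build up to 4A.
2A: tangent at (26, 27): λ = (3·26² + 34)/(2·27) ≡ 41/11. 11⁻¹ ≡ 4 (mod 43) since 11·4 = 44 ≡ 1, so λ ≡ 41·4 ≡ 35.
  x = λ² - 26 - 26 = 1225 - 52 ≡ 12; y = λ·(26 - 12) - 27 ≡ 33. → (12, 33)
3A: (12, 33) + (26, 27). λ = (27 - 33)/(26 - 12) ≡ 37/14 mod 43. 14⁻¹ ≡ 40 (mod 43), so λ ≡ 18.
  x = λ² - 12 - 26 = 324 - 38 ≡ 28; y = λ·(12 - 28) - 33 ≡ 23. → (28, 23)
4A: (28, 23) + (26, 27). λ = (27 - 23)/(26 - 28) ≡ 4/41 mod 43. 41⁻¹ ≡ 21 (mod 43) since 41·21 = 861 ≡ 1, so λ ≡ 41.
  x = λ² - 28 - 26 = 1681 - 54 ≡ 36; y = λ·(28 - 36) - 23 ≡ 36. → (36, 36)
4A = (36, 36).
Next 2B:
Repeated addition: build up to 2B.
2B: tangent at (9, 17): λ = (3·9² + 34)/(2·17) ≡ 19/34. 34⁻¹ ≡ 19 (mod 43) since 34·19 = 646 ≡ 1, so λ ≡ 19·19 ≡ 17.
  x = λ² - 9 - 9 = 289 - 18 ≡ 13; y = λ·(9 - 13) - 17 ≡ 1. → (13, 1)
2B = (13, 1).
Finally 4A + 2B:
(36, 36) + (13, 1). λ = (1 - 36)/(13 - 36) ≡ 8/20 mod 43. 20⁻¹ ≡ 28 (mod 43) since 20·28 = 560 ≡ 1, so λ ≡ 9.
  x = λ² - 36 - 13 = 81 - 49 ≡ 32; y = λ·(36 - 32) - 36 ≡ 0. → (32, 0)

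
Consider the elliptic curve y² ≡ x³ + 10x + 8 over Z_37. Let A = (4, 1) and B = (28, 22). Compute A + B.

(26, 26)

(4, 1) + (28, 22). λ = (22 - 1)/(28 - 4) ≡ 21/24 mod 37. 24⁻¹ ≡ 17 (mod 37), so λ ≡ 24.
  x = λ² - 4 - 28 = 576 - 32 ≡ 26; y = λ·(4 - 26) - 1 ≡ 26. → (26, 26)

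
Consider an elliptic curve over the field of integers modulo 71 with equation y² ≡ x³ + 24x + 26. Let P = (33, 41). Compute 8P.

(70, 1)

Repeated addition: build up to 8P.
2P: tangent at (33, 41): λ = (3·33² + 24)/(2·41) ≡ 25/11. 11⁻¹ ≡ 13 (mod 71) since 11·13 = 143 ≡ 1, so λ ≡ 25·13 ≡ 41.
  x = λ² - 33 - 33 = 1681 - 66 ≡ 53; y = λ·(33 - 53) - 41 ≡ 62. → (53, 62)
3P: (53, 62) + (33, 41). λ = (41 - 62)/(33 - 53) ≡ 50/51 mod 71. 51⁻¹ ≡ 39 (mod 71), so λ ≡ 33.
  x = λ² - 53 - 33 = 1089 - 86 ≡ 9; y = λ·(53 - 9) - 62 ≡ 41. → (9, 41)
4P: (9, 41) + (33, 41). λ = (41 - 41)/(33 - 9) ≡ 0/24 mod 71. 24⁻¹ ≡ 3 (mod 71) since 24·3 = 72 ≡ 1, so λ ≡ 0.
  x = λ² - 9 - 33 = 0 - 42 ≡ 29; y = λ·(9 - 29) - 41 ≡ 30. → (29, 30)
5P: (29, 30) + (33, 41). λ = (41 - 30)/(33 - 29) ≡ 11/4 mod 71. 4⁻¹ ≡ 18 (mod 71), so λ ≡ 56.
  x = λ² - 29 - 33 = 3136 - 62 ≡ 21; y = λ·(29 - 21) - 30 ≡ 63. → (21, 63)
6P: (21, 63) + (33, 41). λ = (41 - 63)/(33 - 21) ≡ 49/12 mod 71. 12⁻¹ ≡ 6 (mod 71) since 12·6 = 72 ≡ 1, so λ ≡ 10.
  x = λ² - 21 - 33 = 100 - 54 ≡ 46; y = λ·(21 - 46) - 63 ≡ 42. → (46, 42)
7P: (46, 42) + (33, 41). λ = (41 - 42)/(33 - 46) ≡ 70/58 mod 71. 58⁻¹ ≡ 60 (mod 71), so λ ≡ 11.
  x = λ² - 46 - 33 = 121 - 79 ≡ 42; y = λ·(46 - 42) - 42 ≡ 2. → (42, 2)
8P: (42, 2) + (33, 41). λ = (41 - 2)/(33 - 42) ≡ 39/62 mod 71. 62⁻¹ ≡ 63 (mod 71), so λ ≡ 43.
  x = λ² - 42 - 33 = 1849 - 75 ≡ 70; y = λ·(42 - 70) - 2 ≡ 1. → (70, 1)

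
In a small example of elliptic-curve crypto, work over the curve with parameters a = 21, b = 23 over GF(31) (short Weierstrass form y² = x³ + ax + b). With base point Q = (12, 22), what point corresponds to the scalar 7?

Double-and-add on 7 = (111)₂. Start with Q = (12, 22) for the leading 1-bit.
double: tangent at (12, 22): λ = (3·12² + 21)/(2·22) ≡ 19/13. 13⁻¹ ≡ 12 (mod 31) since 13·12 = 156 ≡ 1, so λ ≡ 19·12 ≡ 11.
  x = λ² - 12 - 12 = 121 - 24 ≡ 4; y = λ·(12 - 4) - 22 ≡ 4. → (4, 4)
add Q: (4, 4) + (12, 22). λ = (22 - 4)/(12 - 4) ≡ 18/8 mod 31. 8⁻¹ ≡ 4 (mod 31) since 8·4 = 32 ≡ 1, so λ ≡ 10.
  x = λ² - 4 - 12 = 100 - 16 ≡ 22; y = λ·(4 - 22) - 4 ≡ 2. → (22, 2)
double: tangent at (22, 2): λ = (3·22² + 21)/(2·2) ≡ 16/4. 4⁻¹ ≡ 8 (mod 31), so λ ≡ 16·8 ≡ 4.
  x = λ² - 22 - 22 = 16 - 44 ≡ 3; y = λ·(22 - 3) - 2 ≡ 12. → (3, 12)
add Q: (3, 12) + (12, 22). λ = (22 - 12)/(12 - 3) ≡ 10/9 mod 31. 9⁻¹ ≡ 7 (mod 31), so λ ≡ 8.
  x = λ² - 3 - 12 = 64 - 15 ≡ 18; y = λ·(3 - 18) - 12 ≡ 23. → (18, 23)

(18, 23)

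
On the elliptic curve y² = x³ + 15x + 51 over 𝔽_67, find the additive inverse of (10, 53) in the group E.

(10, 14)

-(10, 53) = (10, -53 mod 67) = (10, 14).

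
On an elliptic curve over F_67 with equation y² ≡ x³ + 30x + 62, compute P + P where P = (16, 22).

tangent at (16, 22): λ = (3·16² + 30)/(2·22) ≡ 61/44. 44⁻¹ ≡ 32 (mod 67) since 44·32 = 1408 ≡ 1, so λ ≡ 61·32 ≡ 9.
  x = λ² - 16 - 16 = 81 - 32 ≡ 49; y = λ·(16 - 49) - 22 ≡ 16. → (49, 16)

(49, 16)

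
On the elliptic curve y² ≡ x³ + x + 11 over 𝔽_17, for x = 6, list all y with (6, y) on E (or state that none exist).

x³ + 1x + 11 = 233 ≡ 12 (mod 17).
12 is a non-residue mod 17; no y exists.

none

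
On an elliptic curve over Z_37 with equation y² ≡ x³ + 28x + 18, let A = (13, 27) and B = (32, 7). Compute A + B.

(1, 11)

(13, 27) + (32, 7). λ = (7 - 27)/(32 - 13) ≡ 17/19 mod 37. 19⁻¹ ≡ 2 (mod 37), so λ ≡ 34.
  x = λ² - 13 - 32 = 1156 - 45 ≡ 1; y = λ·(13 - 1) - 27 ≡ 11. → (1, 11)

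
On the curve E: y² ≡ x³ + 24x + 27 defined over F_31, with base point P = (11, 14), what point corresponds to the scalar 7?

Double-and-add on 7 = (111)₂. Start with P = (11, 14) for the leading 1-bit.
double: tangent at (11, 14): λ = (3·11² + 24)/(2·14) ≡ 15/28. 28⁻¹ ≡ 10 (mod 31), so λ ≡ 15·10 ≡ 26.
  x = λ² - 11 - 11 = 676 - 22 ≡ 3; y = λ·(11 - 3) - 14 ≡ 8. → (3, 8)
add P: (3, 8) + (11, 14). λ = (14 - 8)/(11 - 3) ≡ 6/8 mod 31. 8⁻¹ ≡ 4 (mod 31), so λ ≡ 24.
  x = λ² - 3 - 11 = 576 - 14 ≡ 4; y = λ·(3 - 4) - 8 ≡ 30. → (4, 30)
double: tangent at (4, 30): λ = (3·4² + 24)/(2·30) ≡ 10/29. 29⁻¹ ≡ 15 (mod 31), so λ ≡ 10·15 ≡ 26.
  x = λ² - 4 - 4 = 676 - 8 ≡ 17; y = λ·(4 - 17) - 30 ≡ 4. → (17, 4)
add P: (17, 4) + (11, 14). λ = (14 - 4)/(11 - 17) ≡ 10/25 mod 31. 25⁻¹ ≡ 5 (mod 31) since 25·5 = 125 ≡ 1, so λ ≡ 19.
  x = λ² - 17 - 11 = 361 - 28 ≡ 23; y = λ·(17 - 23) - 4 ≡ 6. → (23, 6)

(23, 6)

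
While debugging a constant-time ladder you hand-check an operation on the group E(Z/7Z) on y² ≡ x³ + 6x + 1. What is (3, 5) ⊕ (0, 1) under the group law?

(3, 5) + (0, 1). λ = (1 - 5)/(0 - 3) ≡ 3/4 mod 7. 4⁻¹ ≡ 2 (mod 7), so λ ≡ 6.
  x = λ² - 3 - 0 = 36 - 3 ≡ 5; y = λ·(3 - 5) - 5 ≡ 4. → (5, 4)

(5, 4)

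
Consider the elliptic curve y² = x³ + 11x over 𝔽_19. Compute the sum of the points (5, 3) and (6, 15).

(0, 0)

(5, 3) + (6, 15). λ = (15 - 3)/(6 - 5) ≡ 12/1 mod 19. 1⁻¹ ≡ 1 (mod 19), so λ ≡ 12.
  x = λ² - 5 - 6 = 144 - 11 ≡ 0; y = λ·(5 - 0) - 3 ≡ 0. → (0, 0)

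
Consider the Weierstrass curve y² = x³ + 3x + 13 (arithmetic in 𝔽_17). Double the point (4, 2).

(9, 15)

tangent at (4, 2): λ = (3·4² + 3)/(2·2) ≡ 0/4. 4⁻¹ ≡ 13 (mod 17) since 4·13 = 52 ≡ 1, so λ ≡ 0·13 ≡ 0.
  x = λ² - 4 - 4 = 0 - 8 ≡ 9; y = λ·(4 - 9) - 2 ≡ 15. → (9, 15)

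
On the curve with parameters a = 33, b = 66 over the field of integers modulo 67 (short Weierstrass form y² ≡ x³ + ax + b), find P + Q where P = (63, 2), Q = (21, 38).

(63, 2) + (21, 38). λ = (38 - 2)/(21 - 63) ≡ 36/25 mod 67. 25⁻¹ ≡ 59 (mod 67) since 25·59 = 1475 ≡ 1, so λ ≡ 47.
  x = λ² - 63 - 21 = 2209 - 84 ≡ 48; y = λ·(63 - 48) - 2 ≡ 33. → (48, 33)

(48, 33)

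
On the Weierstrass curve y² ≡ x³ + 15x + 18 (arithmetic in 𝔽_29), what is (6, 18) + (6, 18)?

(18, 28)

tangent at (6, 18): λ = (3·6² + 15)/(2·18) ≡ 7/7. 7⁻¹ ≡ 25 (mod 29), so λ ≡ 7·25 ≡ 1.
  x = λ² - 6 - 6 = 1 - 12 ≡ 18; y = λ·(6 - 18) - 18 ≡ 28. → (18, 28)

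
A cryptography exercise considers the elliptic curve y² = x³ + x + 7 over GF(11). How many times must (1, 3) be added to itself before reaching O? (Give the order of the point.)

5

2P: tangent at (1, 3): λ = (3·1² + 1)/(2·3) ≡ 4/6. 6⁻¹ ≡ 2 (mod 11) since 6·2 = 12 ≡ 1, so λ ≡ 4·2 ≡ 8.
  x = λ² - 1 - 1 = 64 - 2 ≡ 7; y = λ·(1 - 7) - 3 ≡ 4. → (7, 4)
3P: (7, 4) + (1, 3). λ = (3 - 4)/(1 - 7) ≡ 10/5 mod 11. 5⁻¹ ≡ 9 (mod 11), so λ ≡ 2.
  x = λ² - 7 - 1 = 4 - 8 ≡ 7; y = λ·(7 - 7) - 4 ≡ 7. → (7, 7)
4P: (7, 7) + (1, 3). λ = (3 - 7)/(1 - 7) ≡ 7/5 mod 11. 5⁻¹ ≡ 9 (mod 11) since 5·9 = 45 ≡ 1, so λ ≡ 8.
  x = λ² - 7 - 1 = 64 - 8 ≡ 1; y = λ·(7 - 1) - 7 ≡ 8. → (1, 8)
5P: (1, 8) + (1, 3): same x and y₁ ≡ -y₂, so the sum is O.
5P = O, so the order is 5.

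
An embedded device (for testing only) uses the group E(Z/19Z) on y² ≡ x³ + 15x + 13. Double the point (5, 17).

tangent at (5, 17): λ = (3·5² + 15)/(2·17) ≡ 14/15. 15⁻¹ ≡ 14 (mod 19) since 15·14 = 210 ≡ 1, so λ ≡ 14·14 ≡ 6.
  x = λ² - 5 - 5 = 36 - 10 ≡ 7; y = λ·(5 - 7) - 17 ≡ 9. → (7, 9)

(7, 9)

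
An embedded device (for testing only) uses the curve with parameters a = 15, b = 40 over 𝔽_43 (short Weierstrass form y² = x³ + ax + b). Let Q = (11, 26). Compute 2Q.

(22, 28)

tangent at (11, 26): λ = (3·11² + 15)/(2·26) ≡ 34/9. 9⁻¹ ≡ 24 (mod 43) since 9·24 = 216 ≡ 1, so λ ≡ 34·24 ≡ 42.
  x = λ² - 11 - 11 = 1764 - 22 ≡ 22; y = λ·(11 - 22) - 26 ≡ 28. → (22, 28)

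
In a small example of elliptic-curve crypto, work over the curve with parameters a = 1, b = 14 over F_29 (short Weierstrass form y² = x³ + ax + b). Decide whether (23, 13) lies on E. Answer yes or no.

y² = 13² ≡ 24; x³ + 1x + 14 = 12204 ≡ 24 (mod 29). 24 = 24.

yes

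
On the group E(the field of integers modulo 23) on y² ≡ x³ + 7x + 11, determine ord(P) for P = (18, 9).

2P: tangent at (18, 9): λ = (3·18² + 7)/(2·9) ≡ 13/18. 18⁻¹ ≡ 9 (mod 23) since 18·9 = 162 ≡ 1, so λ ≡ 13·9 ≡ 2.
  x = λ² - 18 - 18 = 4 - 36 ≡ 14; y = λ·(18 - 14) - 9 ≡ 22. → (14, 22)
3P: (14, 22) + (18, 9). λ = (9 - 22)/(18 - 14) ≡ 10/4 mod 23. 4⁻¹ ≡ 6 (mod 23), so λ ≡ 14.
  x = λ² - 14 - 18 = 196 - 32 ≡ 3; y = λ·(14 - 3) - 22 ≡ 17. → (3, 17)
4P: (3, 17) + (18, 9). λ = (9 - 17)/(18 - 3) ≡ 15/15 mod 23. 15⁻¹ ≡ 20 (mod 23) since 15·20 = 300 ≡ 1, so λ ≡ 1.
  x = λ² - 3 - 18 = 1 - 21 ≡ 3; y = λ·(3 - 3) - 17 ≡ 6. → (3, 6)
5P: (3, 6) + (18, 9). λ = (9 - 6)/(18 - 3) ≡ 3/15 mod 23. 15⁻¹ ≡ 20 (mod 23) since 15·20 = 300 ≡ 1, so λ ≡ 14.
  x = λ² - 3 - 18 = 196 - 21 ≡ 14; y = λ·(3 - 14) - 6 ≡ 1. → (14, 1)
6P: (14, 1) + (18, 9). λ = (9 - 1)/(18 - 14) ≡ 8/4 mod 23. 4⁻¹ ≡ 6 (mod 23), so λ ≡ 2.
  x = λ² - 14 - 18 = 4 - 32 ≡ 18; y = λ·(14 - 18) - 1 ≡ 14. → (18, 14)
7P: (18, 14) + (18, 9): same x and y₁ ≡ -y₂, so the sum is O.
7P = O, so the order is 7.

7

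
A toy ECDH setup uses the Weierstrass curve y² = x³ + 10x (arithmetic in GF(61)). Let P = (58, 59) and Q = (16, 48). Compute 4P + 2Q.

(46, 14)

First 4P:
Repeated addition: build up to 4P.
2P: tangent at (58, 59): λ = (3·58² + 10)/(2·59) ≡ 37/57. 57⁻¹ ≡ 15 (mod 61), so λ ≡ 37·15 ≡ 6.
  x = λ² - 58 - 58 = 36 - 116 ≡ 42; y = λ·(58 - 42) - 59 ≡ 37. → (42, 37)
3P: (42, 37) + (58, 59). λ = (59 - 37)/(58 - 42) ≡ 22/16 mod 61. 16⁻¹ ≡ 42 (mod 61), so λ ≡ 9.
  x = λ² - 42 - 58 = 81 - 100 ≡ 42; y = λ·(42 - 42) - 37 ≡ 24. → (42, 24)
4P: (42, 24) + (58, 59). λ = (59 - 24)/(58 - 42) ≡ 35/16 mod 61. 16⁻¹ ≡ 42 (mod 61), so λ ≡ 6.
  x = λ² - 42 - 58 = 36 - 100 ≡ 58; y = λ·(42 - 58) - 24 ≡ 2. → (58, 2)
4P = (58, 2).
Next 2Q:
Repeated addition: build up to 2Q.
2Q: tangent at (16, 48): λ = (3·16² + 10)/(2·48) ≡ 46/35. 35⁻¹ ≡ 7 (mod 61) since 35·7 = 245 ≡ 1, so λ ≡ 46·7 ≡ 17.
  x = λ² - 16 - 16 = 289 - 32 ≡ 13; y = λ·(16 - 13) - 48 ≡ 3. → (13, 3)
2Q = (13, 3).
Finally 4P + 2Q:
(58, 2) + (13, 3). λ = (3 - 2)/(13 - 58) ≡ 1/16 mod 61. 16⁻¹ ≡ 42 (mod 61) since 16·42 = 672 ≡ 1, so λ ≡ 42.
  x = λ² - 58 - 13 = 1764 - 71 ≡ 46; y = λ·(58 - 46) - 2 ≡ 14. → (46, 14)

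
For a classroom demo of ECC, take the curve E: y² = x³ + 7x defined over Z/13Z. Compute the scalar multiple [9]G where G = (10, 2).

Double-and-add on 9 = (1001)₂. Start with G = (10, 2) for the leading 1-bit.
double: tangent at (10, 2): λ = (3·10² + 7)/(2·2) ≡ 8/4. 4⁻¹ ≡ 10 (mod 13) since 4·10 = 40 ≡ 1, so λ ≡ 8·10 ≡ 2.
  x = λ² - 10 - 10 = 4 - 20 ≡ 10; y = λ·(10 - 10) - 2 ≡ 11. → (10, 11)
double: tangent at (10, 11): λ = (3·10² + 7)/(2·11) ≡ 8/9. 9⁻¹ ≡ 3 (mod 13) since 9·3 = 27 ≡ 1, so λ ≡ 8·3 ≡ 11.
  x = λ² - 10 - 10 = 121 - 20 ≡ 10; y = λ·(10 - 10) - 11 ≡ 2. → (10, 2)
double: tangent at (10, 2): λ = (3·10² + 7)/(2·2) ≡ 8/4. 4⁻¹ ≡ 10 (mod 13), so λ ≡ 8·10 ≡ 2.
  x = λ² - 10 - 10 = 4 - 20 ≡ 10; y = λ·(10 - 10) - 2 ≡ 11. → (10, 11)
add G: (10, 11) + (10, 2): same x and y₁ ≡ -y₂, so the sum is 𝒪.

O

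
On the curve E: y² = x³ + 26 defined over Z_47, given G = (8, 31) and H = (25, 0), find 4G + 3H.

(43, 44)

First 4G:
Double-and-add on 4 = (100)₂. Start with G = (8, 31) for the leading 1-bit.
double: tangent at (8, 31): λ = (3·8² + 0)/(2·31) ≡ 4/15. 15⁻¹ ≡ 22 (mod 47) since 15·22 = 330 ≡ 1, so λ ≡ 4·22 ≡ 41.
  x = λ² - 8 - 8 = 1681 - 16 ≡ 20; y = λ·(8 - 20) - 31 ≡ 41. → (20, 41)
double: tangent at (20, 41): λ = (3·20² + 0)/(2·41) ≡ 25/35. 35⁻¹ ≡ 43 (mod 47), so λ ≡ 25·43 ≡ 41.
  x = λ² - 20 - 20 = 1681 - 40 ≡ 43; y = λ·(20 - 43) - 41 ≡ 3. → (43, 3)
4G = (43, 3).
Next 3H:
Repeated addition: build up to 3H.
2H: (25, 0) + (25, 0): same x and y₁ ≡ -y₂, so the sum is the point at infinity.
3H: the point at infinity + (25, 0) = (25, 0) (identity).
3H = (25, 0).
Finally 4G + 3H:
(43, 3) + (25, 0). λ = (0 - 3)/(25 - 43) ≡ 44/29 mod 47. 29⁻¹ ≡ 13 (mod 47) since 29·13 = 377 ≡ 1, so λ ≡ 8.
  x = λ² - 43 - 25 = 64 - 68 ≡ 43; y = λ·(43 - 43) - 3 ≡ 44. → (43, 44)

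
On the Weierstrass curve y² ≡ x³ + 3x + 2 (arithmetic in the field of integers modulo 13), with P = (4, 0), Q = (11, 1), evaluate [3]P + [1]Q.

First 3P:
Repeated addition: build up to 3P.
2P: (4, 0) + (4, 0): same x and y₁ ≡ -y₂, so the sum is O.
3P: O + (4, 0) = (4, 0) (identity).
3P = (4, 0).
Finally 3P + Q:
(4, 0) + (11, 1). λ = (1 - 0)/(11 - 4) ≡ 1/7 mod 13. 7⁻¹ ≡ 2 (mod 13), so λ ≡ 2.
  x = λ² - 4 - 11 = 4 - 15 ≡ 2; y = λ·(4 - 2) - 0 ≡ 4. → (2, 4)

(2, 4)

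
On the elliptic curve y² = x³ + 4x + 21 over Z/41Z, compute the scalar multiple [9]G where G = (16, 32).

Double-and-add on 9 = (1001)₂. Start with G = (16, 32) for the leading 1-bit.
double: tangent at (16, 32): λ = (3·16² + 4)/(2·32) ≡ 34/23. 23⁻¹ ≡ 25 (mod 41), so λ ≡ 34·25 ≡ 30.
  x = λ² - 16 - 16 = 900 - 32 ≡ 7; y = λ·(16 - 7) - 32 ≡ 33. → (7, 33)
double: tangent at (7, 33): λ = (3·7² + 4)/(2·33) ≡ 28/25. 25⁻¹ ≡ 23 (mod 41) since 25·23 = 575 ≡ 1, so λ ≡ 28·23 ≡ 29.
  x = λ² - 7 - 7 = 841 - 14 ≡ 7; y = λ·(7 - 7) - 33 ≡ 8. → (7, 8)
double: tangent at (7, 8): λ = (3·7² + 4)/(2·8) ≡ 28/16. 16⁻¹ ≡ 18 (mod 41) since 16·18 = 288 ≡ 1, so λ ≡ 28·18 ≡ 12.
  x = λ² - 7 - 7 = 144 - 14 ≡ 7; y = λ·(7 - 7) - 8 ≡ 33. → (7, 33)
add G: (7, 33) + (16, 32). λ = (32 - 33)/(16 - 7) ≡ 40/9 mod 41. 9⁻¹ ≡ 32 (mod 41), so λ ≡ 9.
  x = λ² - 7 - 16 = 81 - 23 ≡ 17; y = λ·(7 - 17) - 33 ≡ 0. → (17, 0)

(17, 0)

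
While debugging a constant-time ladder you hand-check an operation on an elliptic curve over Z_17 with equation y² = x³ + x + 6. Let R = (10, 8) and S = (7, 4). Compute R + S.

(10, 8) + (7, 4). λ = (4 - 8)/(7 - 10) ≡ 13/14 mod 17. 14⁻¹ ≡ 11 (mod 17), so λ ≡ 7.
  x = λ² - 10 - 7 = 49 - 17 ≡ 15; y = λ·(10 - 15) - 8 ≡ 8. → (15, 8)

(15, 8)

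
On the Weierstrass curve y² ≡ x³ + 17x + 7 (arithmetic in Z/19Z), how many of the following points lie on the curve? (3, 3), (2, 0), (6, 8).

(3, 3): 3² ≡ 9, rhs ≡ 9 → on.
(2, 0): 0² ≡ 0, rhs ≡ 11 → off.
(6, 8): 8² ≡ 7, rhs ≡ 2 → off.

1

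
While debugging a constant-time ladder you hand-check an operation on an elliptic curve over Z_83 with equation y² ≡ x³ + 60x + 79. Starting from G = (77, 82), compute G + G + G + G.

(15, 72)

Repeated addition: build up to 4G.
2G: tangent at (77, 82): λ = (3·77² + 60)/(2·82) ≡ 2/81. 81⁻¹ ≡ 41 (mod 83) since 81·41 = 3321 ≡ 1, so λ ≡ 2·41 ≡ 82.
  x = λ² - 77 - 77 = 6724 - 154 ≡ 13; y = λ·(77 - 13) - 82 ≡ 20. → (13, 20)
3G: (13, 20) + (77, 82). λ = (82 - 20)/(77 - 13) ≡ 62/64 mod 83. 64⁻¹ ≡ 48 (mod 83) since 64·48 = 3072 ≡ 1, so λ ≡ 71.
  x = λ² - 13 - 77 = 5041 - 90 ≡ 54; y = λ·(13 - 54) - 20 ≡ 57. → (54, 57)
4G: (54, 57) + (77, 82). λ = (82 - 57)/(77 - 54) ≡ 25/23 mod 83. 23⁻¹ ≡ 65 (mod 83), so λ ≡ 48.
  x = λ² - 54 - 77 = 2304 - 131 ≡ 15; y = λ·(54 - 15) - 57 ≡ 72. → (15, 72)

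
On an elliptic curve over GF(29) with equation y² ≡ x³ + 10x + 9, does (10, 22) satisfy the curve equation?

no

y² = 22² ≡ 20; x³ + 10x + 9 = 1109 ≡ 7 (mod 29). 20 ≠ 7.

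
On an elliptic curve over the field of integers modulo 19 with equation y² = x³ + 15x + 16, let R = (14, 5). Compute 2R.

(15, 5)

tangent at (14, 5): λ = (3·14² + 15)/(2·5) ≡ 14/10. 10⁻¹ ≡ 2 (mod 19), so λ ≡ 14·2 ≡ 9.
  x = λ² - 14 - 14 = 81 - 28 ≡ 15; y = λ·(14 - 15) - 5 ≡ 5. → (15, 5)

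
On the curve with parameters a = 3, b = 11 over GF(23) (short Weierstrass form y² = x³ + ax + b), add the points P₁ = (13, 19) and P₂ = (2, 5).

(13, 19) + (2, 5). λ = (5 - 19)/(2 - 13) ≡ 9/12 mod 23. 12⁻¹ ≡ 2 (mod 23) since 12·2 = 24 ≡ 1, so λ ≡ 18.
  x = λ² - 13 - 2 = 324 - 15 ≡ 10; y = λ·(13 - 10) - 19 ≡ 12. → (10, 12)

(10, 12)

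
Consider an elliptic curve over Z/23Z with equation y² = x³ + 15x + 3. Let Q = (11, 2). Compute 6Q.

(9, 4)

Double-and-add on 6 = (110)₂. Start with Q = (11, 2) for the leading 1-bit.
double: tangent at (11, 2): λ = (3·11² + 15)/(2·2) ≡ 10/4. 4⁻¹ ≡ 6 (mod 23), so λ ≡ 10·6 ≡ 14.
  x = λ² - 11 - 11 = 196 - 22 ≡ 13; y = λ·(11 - 13) - 2 ≡ 16. → (13, 16)
add Q: (13, 16) + (11, 2). λ = (2 - 16)/(11 - 13) ≡ 9/21 mod 23. 21⁻¹ ≡ 11 (mod 23), so λ ≡ 7.
  x = λ² - 13 - 11 = 49 - 24 ≡ 2; y = λ·(13 - 2) - 16 ≡ 15. → (2, 15)
double: tangent at (2, 15): λ = (3·2² + 15)/(2·15) ≡ 4/7. 7⁻¹ ≡ 10 (mod 23) since 7·10 = 70 ≡ 1, so λ ≡ 4·10 ≡ 17.
  x = λ² - 2 - 2 = 289 - 4 ≡ 9; y = λ·(2 - 9) - 15 ≡ 4. → (9, 4)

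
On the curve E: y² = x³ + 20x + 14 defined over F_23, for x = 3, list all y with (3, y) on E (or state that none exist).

x³ + 20x + 14 = 101 ≡ 9 (mod 23).
Square roots of 9 mod 23: 3 and 20 (since 3² = 9 ≡ 9).

3, 20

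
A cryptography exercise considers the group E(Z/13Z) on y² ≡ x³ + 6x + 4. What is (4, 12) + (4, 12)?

tangent at (4, 12): λ = (3·4² + 6)/(2·12) ≡ 2/11. 11⁻¹ ≡ 6 (mod 13) since 11·6 = 66 ≡ 1, so λ ≡ 2·6 ≡ 12.
  x = λ² - 4 - 4 = 144 - 8 ≡ 6; y = λ·(4 - 6) - 12 ≡ 3. → (6, 3)

(6, 3)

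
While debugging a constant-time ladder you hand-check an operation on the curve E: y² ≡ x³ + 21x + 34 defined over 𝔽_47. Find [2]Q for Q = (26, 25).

(9, 24)

tangent at (26, 25): λ = (3·26² + 21)/(2·25) ≡ 28/3. 3⁻¹ ≡ 16 (mod 47) since 3·16 = 48 ≡ 1, so λ ≡ 28·16 ≡ 25.
  x = λ² - 26 - 26 = 625 - 52 ≡ 9; y = λ·(26 - 9) - 25 ≡ 24. → (9, 24)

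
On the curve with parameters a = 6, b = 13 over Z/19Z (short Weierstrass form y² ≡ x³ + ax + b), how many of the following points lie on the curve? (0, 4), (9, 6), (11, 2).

2

(0, 4): 4² ≡ 16, rhs ≡ 13 → off.
(9, 6): 6² ≡ 17, rhs ≡ 17 → on.
(11, 2): 2² ≡ 4, rhs ≡ 4 → on.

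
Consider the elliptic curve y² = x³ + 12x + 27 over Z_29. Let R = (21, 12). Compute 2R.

tangent at (21, 12): λ = (3·21² + 12)/(2·12) ≡ 1/24. 24⁻¹ ≡ 23 (mod 29) since 24·23 = 552 ≡ 1, so λ ≡ 1·23 ≡ 23.
  x = λ² - 21 - 21 = 529 - 42 ≡ 23; y = λ·(21 - 23) - 12 ≡ 0. → (23, 0)

(23, 0)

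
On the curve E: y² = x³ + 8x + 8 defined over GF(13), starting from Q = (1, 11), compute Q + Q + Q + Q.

(7, 2)

Double-and-add on 4 = (100)₂. Start with Q = (1, 11) for the leading 1-bit.
double: tangent at (1, 11): λ = (3·1² + 8)/(2·11) ≡ 11/9. 9⁻¹ ≡ 3 (mod 13), so λ ≡ 11·3 ≡ 7.
  x = λ² - 1 - 1 = 49 - 2 ≡ 8; y = λ·(1 - 8) - 11 ≡ 5. → (8, 5)
double: tangent at (8, 5): λ = (3·8² + 8)/(2·5) ≡ 5/10. 10⁻¹ ≡ 4 (mod 13) since 10·4 = 40 ≡ 1, so λ ≡ 5·4 ≡ 7.
  x = λ² - 8 - 8 = 49 - 16 ≡ 7; y = λ·(8 - 7) - 5 ≡ 2. → (7, 2)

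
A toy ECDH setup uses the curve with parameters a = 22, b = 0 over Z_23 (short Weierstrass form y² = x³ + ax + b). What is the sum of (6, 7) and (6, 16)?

O

The two points share x = 6 and their y-coordinates satisfy 7 + 16 ≡ 0 (mod 23), so they are inverses. Their sum is the point at infinity.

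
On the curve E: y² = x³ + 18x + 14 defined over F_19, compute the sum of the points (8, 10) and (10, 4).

(10, 15)

(8, 10) + (10, 4). λ = (4 - 10)/(10 - 8) ≡ 13/2 mod 19. 2⁻¹ ≡ 10 (mod 19), so λ ≡ 16.
  x = λ² - 8 - 10 = 256 - 18 ≡ 10; y = λ·(8 - 10) - 10 ≡ 15. → (10, 15)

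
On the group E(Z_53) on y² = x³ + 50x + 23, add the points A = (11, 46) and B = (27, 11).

(11, 46) + (27, 11). λ = (11 - 46)/(27 - 11) ≡ 18/16 mod 53. 16⁻¹ ≡ 10 (mod 53), so λ ≡ 21.
  x = λ² - 11 - 27 = 441 - 38 ≡ 32; y = λ·(11 - 32) - 46 ≡ 43. → (32, 43)

(32, 43)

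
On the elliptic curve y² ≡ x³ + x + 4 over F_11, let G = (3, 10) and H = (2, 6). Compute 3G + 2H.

First 3G:
Repeated addition: build up to 3G.
2G: tangent at (3, 10): λ = (3·3² + 1)/(2·10) ≡ 6/9. 9⁻¹ ≡ 5 (mod 11) since 9·5 = 45 ≡ 1, so λ ≡ 6·5 ≡ 8.
  x = λ² - 3 - 3 = 64 - 6 ≡ 3; y = λ·(3 - 3) - 10 ≡ 1. → (3, 1)
3G: (3, 1) + (3, 10): same x and y₁ ≡ -y₂, so the sum is O.
3G = O.
Next 2H:
Repeated addition: build up to 2H.
2H: tangent at (2, 6): λ = (3·2² + 1)/(2·6) ≡ 2/1. 1⁻¹ ≡ 1 (mod 11), so λ ≡ 2·1 ≡ 2.
  x = λ² - 2 - 2 = 4 - 4 ≡ 0; y = λ·(2 - 0) - 6 ≡ 9. → (0, 9)
2H = (0, 9).
Finally 3G + 2H:
O + (0, 9) = (0, 9) (identity).

(0, 9)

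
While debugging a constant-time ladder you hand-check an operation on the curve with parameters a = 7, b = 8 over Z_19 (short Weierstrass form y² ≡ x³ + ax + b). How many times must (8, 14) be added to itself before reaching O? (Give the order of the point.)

2P: tangent at (8, 14): λ = (3·8² + 7)/(2·14) ≡ 9/9. 9⁻¹ ≡ 17 (mod 19), so λ ≡ 9·17 ≡ 1.
  x = λ² - 8 - 8 = 1 - 16 ≡ 4; y = λ·(8 - 4) - 14 ≡ 9. → (4, 9)
3P: (4, 9) + (8, 14). λ = (14 - 9)/(8 - 4) ≡ 5/4 mod 19. 4⁻¹ ≡ 5 (mod 19), so λ ≡ 6.
  x = λ² - 4 - 8 = 36 - 12 ≡ 5; y = λ·(4 - 5) - 9 ≡ 4. → (5, 4)
4P: (5, 4) + (8, 14). λ = (14 - 4)/(8 - 5) ≡ 10/3 mod 19. 3⁻¹ ≡ 13 (mod 19), so λ ≡ 16.
  x = λ² - 5 - 8 = 256 - 13 ≡ 15; y = λ·(5 - 15) - 4 ≡ 7. → (15, 7)
5P: (15, 7) + (8, 14). λ = (14 - 7)/(8 - 15) ≡ 7/12 mod 19. 12⁻¹ ≡ 8 (mod 19) since 12·8 = 96 ≡ 1, so λ ≡ 18.
  x = λ² - 15 - 8 = 324 - 23 ≡ 16; y = λ·(15 - 16) - 7 ≡ 13. → (16, 13)
6P: (16, 13) + (8, 14). λ = (14 - 13)/(8 - 16) ≡ 1/11 mod 19. 11⁻¹ ≡ 7 (mod 19), so λ ≡ 7.
  x = λ² - 16 - 8 = 49 - 24 ≡ 6; y = λ·(16 - 6) - 13 ≡ 0. → (6, 0)
7P: (6, 0) + (8, 14). λ = (14 - 0)/(8 - 6) ≡ 14/2 mod 19. 2⁻¹ ≡ 10 (mod 19), so λ ≡ 7.
  x = λ² - 6 - 8 = 49 - 14 ≡ 16; y = λ·(6 - 16) - 0 ≡ 6. → (16, 6)
8P: (16, 6) + (8, 14). λ = (14 - 6)/(8 - 16) ≡ 8/11 mod 19. 11⁻¹ ≡ 7 (mod 19) since 11·7 = 77 ≡ 1, so λ ≡ 18.
  x = λ² - 16 - 8 = 324 - 24 ≡ 15; y = λ·(16 - 15) - 6 ≡ 12. → (15, 12)
9P: (15, 12) + (8, 14). λ = (14 - 12)/(8 - 15) ≡ 2/12 mod 19. 12⁻¹ ≡ 8 (mod 19), so λ ≡ 16.
  x = λ² - 15 - 8 = 256 - 23 ≡ 5; y = λ·(15 - 5) - 12 ≡ 15. → (5, 15)
10P: (5, 15) + (8, 14). λ = (14 - 15)/(8 - 5) ≡ 18/3 mod 19. 3⁻¹ ≡ 13 (mod 19), so λ ≡ 6.
  x = λ² - 5 - 8 = 36 - 13 ≡ 4; y = λ·(5 - 4) - 15 ≡ 10. → (4, 10)
11P: (4, 10) + (8, 14). λ = (14 - 10)/(8 - 4) ≡ 4/4 mod 19. 4⁻¹ ≡ 5 (mod 19), so λ ≡ 1.
  x = λ² - 4 - 8 = 1 - 12 ≡ 8; y = λ·(4 - 8) - 10 ≡ 5. → (8, 5)
12P: (8, 5) + (8, 14): same x and y₁ ≡ -y₂, so the sum is O.
12P = O, so the order is 12.

12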